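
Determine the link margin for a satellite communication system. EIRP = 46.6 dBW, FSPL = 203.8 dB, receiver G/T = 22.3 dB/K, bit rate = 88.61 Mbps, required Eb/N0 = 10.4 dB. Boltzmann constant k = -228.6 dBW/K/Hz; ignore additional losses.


C/N0 = EIRP - FSPL + G/T - k = 46.6 - 203.8 + 22.3 - (-228.6)
C/N0 = 93.7000 dB-Hz
R_b = 88.61 Mbps = 8.861e+07 bps -> 10*log10(R_b) = 79.4748 dB-Hz
Eb/N0 = C/N0 - 10*log10(R_b) = 93.7000 - 79.4748 = 14.2252 dB
Margin = Eb/N0 - Eb/N0_req = 14.2252 - 10.4 = 3.8252 dB (link closes)

3.8252 dB


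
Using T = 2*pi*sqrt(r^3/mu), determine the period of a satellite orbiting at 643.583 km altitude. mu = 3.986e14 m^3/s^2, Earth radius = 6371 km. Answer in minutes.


r = 7014.5830 km = 7.014583e+06 m
T = 2*pi*sqrt(r^3/mu) = 2*pi*sqrt(3.4514817e+20 / 3.986e14)
T = 5846.7431 s = 97.4457 min

97.4457 minutes


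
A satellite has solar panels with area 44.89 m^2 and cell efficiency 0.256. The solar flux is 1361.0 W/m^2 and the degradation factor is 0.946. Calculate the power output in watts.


P = area * eta * S * degradation
P = 44.89 * 0.256 * 1361.0 * 0.946
P = 14795.8130 W

14795.8130 W


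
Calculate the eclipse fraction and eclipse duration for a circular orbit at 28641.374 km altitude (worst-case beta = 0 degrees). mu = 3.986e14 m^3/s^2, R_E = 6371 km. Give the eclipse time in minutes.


r = 35012.3740 km
T = 1086.6566 min
Eclipse fraction = arcsin(R_E/r)/pi = arcsin(6371.0000/35012.3740)/pi
= arcsin(0.1819642)/pi = 0.05824551
Eclipse duration = 0.05824551 * 1086.6566 = 63.2929 min

63.2929 minutes


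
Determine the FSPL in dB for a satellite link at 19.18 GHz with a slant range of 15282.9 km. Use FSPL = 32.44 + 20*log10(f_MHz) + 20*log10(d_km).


f = 19.18 GHz = 19180.0000 MHz
d = 15282.9 km
FSPL = 32.44 + 20*log10(19180.0000) + 20*log10(15282.9)
FSPL = 32.44 + 85.6570 + 83.6841
FSPL = 201.7811 dB

201.7811 dB


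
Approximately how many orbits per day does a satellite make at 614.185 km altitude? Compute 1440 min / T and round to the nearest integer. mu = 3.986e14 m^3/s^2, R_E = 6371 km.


r = 6.985185e+06 m
T = 2*pi*sqrt(r^3/mu) = 5810.0262 s = 96.8338 min
revs/day = 1440 / 96.8338 = 14.8708
Rounded: 15 revolutions per day

15 revolutions per day


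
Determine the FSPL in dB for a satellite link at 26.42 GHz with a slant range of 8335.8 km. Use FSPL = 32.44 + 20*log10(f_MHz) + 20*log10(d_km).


f = 26.42 GHz = 26420.0000 MHz
d = 8335.8 km
FSPL = 32.44 + 20*log10(26420.0000) + 20*log10(8335.8)
FSPL = 32.44 + 88.4387 + 78.4189
FSPL = 199.2976 dB

199.2976 dB


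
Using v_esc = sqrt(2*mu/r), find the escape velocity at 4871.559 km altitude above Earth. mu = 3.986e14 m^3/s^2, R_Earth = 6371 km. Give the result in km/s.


r = 6371.0 + 4871.559 = 11242.5590 km = 1.1242559e+07 m
v_esc = sqrt(2*mu/r) = sqrt(2*3.986e14 / 1.1242559e+07)
v_esc = 8420.7555 m/s = 8.4208 km/s

8.4208 km/s


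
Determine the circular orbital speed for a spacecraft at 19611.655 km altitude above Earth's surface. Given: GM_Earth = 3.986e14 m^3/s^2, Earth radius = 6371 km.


r = R_E + alt = 6371.0 + 19611.655 = 25982.6550 km = 2.5982655e+07 m
v = sqrt(mu/r) = sqrt(3.986e14 / 2.5982655e+07) = 3916.7593 m/s = 3.9168 km/s

3.9168 km/s


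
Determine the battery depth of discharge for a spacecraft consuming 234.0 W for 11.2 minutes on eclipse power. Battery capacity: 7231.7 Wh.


E_used = P * t / 60 = 234.0 * 11.2 / 60 = 43.6800 Wh
DOD = E_used / E_total * 100 = 43.6800 / 7231.7 * 100
DOD = 0.6040074 %

0.6040 %


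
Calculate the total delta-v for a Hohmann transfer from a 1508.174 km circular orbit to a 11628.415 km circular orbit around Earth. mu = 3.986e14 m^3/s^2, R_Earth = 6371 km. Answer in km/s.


r1 = 7879.1740 km = 7.879174e+06 m
r2 = 17999.4150 km = 1.7999415e+07 m
dv1 = sqrt(mu/r1)*(sqrt(2*r2/(r1+r2)) - 1) = 1276.2469 m/s
dv2 = sqrt(mu/r2)*(1 - sqrt(2*r1/(r1+r2))) = 1033.6803 m/s
total dv = |dv1| + |dv2| = 1276.2469 + 1033.6803 = 2309.9272 m/s = 2.3099 km/s

2.3099 km/s


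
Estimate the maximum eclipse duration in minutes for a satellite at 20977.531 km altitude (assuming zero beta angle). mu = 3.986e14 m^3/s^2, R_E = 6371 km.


r = 27348.5310 km
T = 750.1722 min
Eclipse fraction = arcsin(R_E/r)/pi = arcsin(6371.0000/27348.5310)/pi
= arcsin(0.2329558)/pi = 0.07483976
Eclipse duration = 0.07483976 * 750.1722 = 56.1427 min

56.1427 minutes


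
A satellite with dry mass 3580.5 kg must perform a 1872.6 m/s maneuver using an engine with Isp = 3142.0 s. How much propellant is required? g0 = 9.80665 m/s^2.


ve = Isp * g0 = 3142.0 * 9.80665 = 30812.494300 m/s
mass ratio = exp(dv/ve) = exp(1872.6/30812.494300) = 1.06265878
m_prop = m_dry * (mr - 1) = 3580.5 * (1.06265878 - 1)
m_prop = 224.3498 kg

224.3498 kg


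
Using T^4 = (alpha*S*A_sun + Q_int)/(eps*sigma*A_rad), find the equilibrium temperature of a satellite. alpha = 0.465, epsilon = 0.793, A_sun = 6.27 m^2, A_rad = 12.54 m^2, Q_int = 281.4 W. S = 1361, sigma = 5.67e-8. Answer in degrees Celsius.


Numerator = alpha*S*A_sun + Q_int = 0.465*1361*6.27 + 281.4 = 4249.4635 W
Denominator = eps*sigma*A_rad = 0.793*5.67e-8*12.54 = 5.6383727e-07 W/K^4
T^4 = 7.5366843e+09 K^4
T = 294.6423 K = 21.4923 C

21.4923 degrees Celsius


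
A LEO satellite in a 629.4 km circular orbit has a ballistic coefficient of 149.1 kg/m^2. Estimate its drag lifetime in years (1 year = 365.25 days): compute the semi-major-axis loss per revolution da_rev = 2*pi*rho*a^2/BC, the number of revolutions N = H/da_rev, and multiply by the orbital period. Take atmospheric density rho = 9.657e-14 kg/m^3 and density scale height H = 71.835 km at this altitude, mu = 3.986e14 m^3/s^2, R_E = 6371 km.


a = R_E + alt = 7000.4000 km = 7.0004e+06 m
da_rev = 2*pi*rho*a^2/BC = 2*pi*9.657e-14*(7.0004e+06)^2/149.1 = 0.199429853 m per revolution
N = H/da_rev = 71835.0000 m / 0.199429853 m = 360201.8405 revolutions
P = 2*pi*sqrt(a^3/mu) = 5829.0195 s
lifetime = N*P = 360201.8405 * 5829.0195 = 2.0996235e+09 s = 24301.1984 days
years = 24301.1984 / 365.25 = 66.5331 years

66.5331 years


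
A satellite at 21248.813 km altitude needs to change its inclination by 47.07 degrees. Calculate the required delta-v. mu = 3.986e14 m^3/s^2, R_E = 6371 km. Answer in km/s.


r = 27619.8130 km = 2.7619813e+07 m
V = sqrt(mu/r) = 3798.9037 m/s
di = 47.07 deg = 0.8215265 rad
dV = 2*V*sin(di/2) = 2*3798.9037*sin(0.4107632)
dV = 3033.8743 m/s = 3.0339 km/s

3.0339 km/s


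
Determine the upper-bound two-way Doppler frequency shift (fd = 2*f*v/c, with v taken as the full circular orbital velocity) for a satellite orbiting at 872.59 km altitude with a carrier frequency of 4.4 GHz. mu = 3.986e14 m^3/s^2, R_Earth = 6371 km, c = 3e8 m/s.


r = 7.24359e+06 m
v = sqrt(mu/r) = 7418.0835 m/s (worst-case radial velocity)
f = 4.4 GHz = 4.4e+09 Hz
fd = 2*f*v/c = 2*4.4e+09*7418.0835/3.0e+08
fd = 217597.1157 Hz

217597.1157 Hz


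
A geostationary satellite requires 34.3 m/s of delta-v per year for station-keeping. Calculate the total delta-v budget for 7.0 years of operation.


dV = rate * years = 34.3 * 7.0
dV = 240.1000 m/s

240.1000 m/s


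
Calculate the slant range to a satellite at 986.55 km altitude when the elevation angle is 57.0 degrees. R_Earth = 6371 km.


h = 986.55 km, el = 57.0 deg
d = -R_E*sin(el) + sqrt((R_E*sin(el))^2 + 2*R_E*h + h^2)
d = -6371.0000*sin(0.9948377) + sqrt((6371.0000*0.8386706)^2 + 2*6371.0000*986.55 + 986.55^2)
d = 1144.7701 km

1144.7701 km


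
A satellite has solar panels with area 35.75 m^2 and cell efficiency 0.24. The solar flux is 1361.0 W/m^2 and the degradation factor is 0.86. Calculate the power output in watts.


P = area * eta * S * degradation
P = 35.75 * 0.24 * 1361.0 * 0.86
P = 10042.5468 W

10042.5468 W


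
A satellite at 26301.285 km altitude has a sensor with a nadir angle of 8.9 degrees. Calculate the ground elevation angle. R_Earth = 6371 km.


r = R_E + alt = 32672.2850 km
Law of sines in the satellite / Earth-center / ground-point triangle:
  sin(nadir)/R_E = sin(90 + el)/r  =>  cos(el) = (r/R_E)*sin(nadir)
cos(el) = (32672.2850 / 6371.0000) * sin(8.9 deg) = 0.7933985
el = arccos(0.7933985) = 37.4957 deg
(Earth-central angle = 90 - nadir - el = 43.6043 deg)

37.4957 degrees


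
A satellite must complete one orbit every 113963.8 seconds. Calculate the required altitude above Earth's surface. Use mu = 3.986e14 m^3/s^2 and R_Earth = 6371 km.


T = 113963.8 s
r = (mu*T^2/(4*pi^2))^(1/3) = (3.986e14 * 113963.8^2 / (4*pi^2))^(1/3)
r = 5.0804689e+07 m = 50804.6894 km
alt = r - R_E = 50804.6894 - 6371 = 44433.6894 km

44433.6894 km


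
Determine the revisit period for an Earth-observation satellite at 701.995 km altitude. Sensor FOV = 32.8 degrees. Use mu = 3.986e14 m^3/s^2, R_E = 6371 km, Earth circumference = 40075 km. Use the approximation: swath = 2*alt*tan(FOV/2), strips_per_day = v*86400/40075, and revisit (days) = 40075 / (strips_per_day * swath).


swath = 2*701.995*tan(0.286234) = 413.2167 km
v = sqrt(mu/r) = 7507.0096 m/s = 7.5070 km/s
strips/day = v*86400/40075 = 7.5070*86400/40075 = 16.1848
coverage/day = strips * swath = 16.1848 * 413.2167 = 6687.8277 km
revisit = 40075 / 6687.8277 = 5.9922 days

5.9922 days


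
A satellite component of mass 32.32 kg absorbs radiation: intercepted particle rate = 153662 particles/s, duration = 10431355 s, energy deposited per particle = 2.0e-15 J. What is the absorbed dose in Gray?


Total energy deposited = rate * time * E_per
  = 153662 * 10431355 * 2.0e-15 = 0.003205806 J
Dose = E_total / mass = 0.003205806 / 32.32
Dose = 9.9189534e-05 Gy

9.9190e-05 Gy


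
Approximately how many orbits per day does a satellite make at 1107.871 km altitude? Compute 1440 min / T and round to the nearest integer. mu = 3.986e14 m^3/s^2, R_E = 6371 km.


r = 7.478871e+06 m
T = 2*pi*sqrt(r^3/mu) = 6436.7299 s = 107.2788 min
revs/day = 1440 / 107.2788 = 13.4230
Rounded: 13 revolutions per day

13 revolutions per day


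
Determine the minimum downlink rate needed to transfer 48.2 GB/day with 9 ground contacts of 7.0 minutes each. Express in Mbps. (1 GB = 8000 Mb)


total contact time = 9 * 7.0 * 60 = 3780.0000 s
data = 48.2 GB = 385600.0000 Mb
rate = 385600.0000 / 3780.0000 = 102.0106 Mbps

102.0106 Mbps


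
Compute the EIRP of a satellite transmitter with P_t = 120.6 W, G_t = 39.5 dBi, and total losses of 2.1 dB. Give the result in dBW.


Pt = 120.6 W = 20.8135 dBW
EIRP = Pt_dBW + Gt - losses = 20.8135 + 39.5 - 2.1 = 58.2135 dBW

58.2135 dBW


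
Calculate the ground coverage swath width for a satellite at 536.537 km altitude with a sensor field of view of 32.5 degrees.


FOV = 32.5 deg = 0.567232 rad
swath = 2 * alt * tan(FOV/2) = 2 * 536.537 * tan(0.283616)
swath = 2 * 536.537 * 0.2914734
swath = 312.7725 km

312.7725 km


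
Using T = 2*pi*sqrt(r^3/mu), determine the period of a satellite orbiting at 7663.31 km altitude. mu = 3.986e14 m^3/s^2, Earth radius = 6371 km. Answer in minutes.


r = 14034.3100 km = 1.403431e+07 m
T = 2*pi*sqrt(r^3/mu) = 2*pi*sqrt(2.7642238e+21 / 3.986e14)
T = 16546.1828 s = 275.7697 min

275.7697 minutes


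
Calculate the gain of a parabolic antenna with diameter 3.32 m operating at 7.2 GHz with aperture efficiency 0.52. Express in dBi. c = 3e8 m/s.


lambda = c/f = 3e8 / 7.2e+09 = 0.04166667 m
G = eta*(pi*D/lambda)^2 = 0.52*(pi*3.32/0.04166667)^2
G = 32583.8006 (linear)
G = 10*log10(32583.8006) = 45.1300 dBi

45.1300 dBi


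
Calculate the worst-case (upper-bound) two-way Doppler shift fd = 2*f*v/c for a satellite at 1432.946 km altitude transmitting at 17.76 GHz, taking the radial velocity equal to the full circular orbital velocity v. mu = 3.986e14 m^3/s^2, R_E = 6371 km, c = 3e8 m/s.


r = 7.803946e+06 m
v = sqrt(mu/r) = 7146.7982 m/s (worst-case radial velocity)
f = 17.76 GHz = 1.776e+10 Hz
fd = 2*f*v/c = 2*1.776e+10*7146.7982/3.0e+08
fd = 846180.9069 Hz

846180.9069 Hz


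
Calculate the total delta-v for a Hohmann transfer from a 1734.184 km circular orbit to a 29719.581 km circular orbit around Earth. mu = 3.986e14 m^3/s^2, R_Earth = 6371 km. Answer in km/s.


r1 = 8105.1840 km = 8.105184e+06 m
r2 = 36090.5810 km = 3.6090581e+07 m
dv1 = sqrt(mu/r1)*(sqrt(2*r2/(r1+r2)) - 1) = 1949.3485 m/s
dv2 = sqrt(mu/r2)*(1 - sqrt(2*r1/(r1+r2))) = 1310.6222 m/s
total dv = |dv1| + |dv2| = 1949.3485 + 1310.6222 = 3259.9708 m/s = 3.2600 km/s

3.2600 km/s


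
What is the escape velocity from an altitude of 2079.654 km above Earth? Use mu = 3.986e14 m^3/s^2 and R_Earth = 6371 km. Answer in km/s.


r = 6371.0 + 2079.654 = 8450.6540 km = 8.450654e+06 m
v_esc = sqrt(2*mu/r) = sqrt(2*3.986e14 / 8.450654e+06)
v_esc = 9712.6667 m/s = 9.7127 km/s

9.7127 km/s


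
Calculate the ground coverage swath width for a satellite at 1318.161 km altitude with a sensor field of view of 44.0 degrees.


FOV = 44.0 deg = 0.7679449 rad
swath = 2 * alt * tan(FOV/2) = 2 * 1318.161 * tan(0.3839724)
swath = 2 * 1318.161 * 0.4040262
swath = 1065.1432 km

1065.1432 km


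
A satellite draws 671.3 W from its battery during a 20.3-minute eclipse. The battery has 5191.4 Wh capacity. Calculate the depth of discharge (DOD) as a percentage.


E_used = P * t / 60 = 671.3 * 20.3 / 60 = 227.1232 Wh
DOD = E_used / E_total * 100 = 227.1232 / 5191.4 * 100
DOD = 4.3750 %

4.3750 %


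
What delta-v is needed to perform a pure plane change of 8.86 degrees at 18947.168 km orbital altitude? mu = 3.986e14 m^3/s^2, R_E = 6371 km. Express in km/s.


r = 25318.1680 km = 2.5318168e+07 m
V = sqrt(mu/r) = 3967.8250 m/s
di = 8.86 deg = 0.1546362 rad
dV = 2*V*sin(di/2) = 2*3967.8250*sin(0.07731809)
dV = 612.9581 m/s = 0.6129581 km/s

0.6130 km/s


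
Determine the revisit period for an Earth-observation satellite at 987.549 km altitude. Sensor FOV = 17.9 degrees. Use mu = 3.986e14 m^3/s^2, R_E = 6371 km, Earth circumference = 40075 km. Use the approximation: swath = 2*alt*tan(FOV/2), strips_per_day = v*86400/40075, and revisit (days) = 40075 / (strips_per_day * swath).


swath = 2*987.549*tan(0.156207) = 311.0582 km
v = sqrt(mu/r) = 7359.9109 m/s = 7.3599 km/s
strips/day = v*86400/40075 = 7.3599*86400/40075 = 15.8677
coverage/day = strips * swath = 15.8677 * 311.0582 = 4935.7644 km
revisit = 40075 / 4935.7644 = 8.1193 days

8.1193 days


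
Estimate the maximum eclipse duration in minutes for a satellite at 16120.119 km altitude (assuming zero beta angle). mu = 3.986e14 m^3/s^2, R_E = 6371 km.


r = 22491.1190 km
T = 559.4697 min
Eclipse fraction = arcsin(R_E/r)/pi = arcsin(6371.0000/22491.1190)/pi
= arcsin(0.2832674)/pi = 0.09141838
Eclipse duration = 0.09141838 * 559.4697 = 51.1458 min

51.1458 minutes


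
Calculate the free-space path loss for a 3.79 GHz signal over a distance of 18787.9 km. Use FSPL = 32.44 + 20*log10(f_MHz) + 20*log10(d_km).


f = 3.79 GHz = 3790.0000 MHz
d = 18787.9 km
FSPL = 32.44 + 20*log10(3790.0000) + 20*log10(18787.9)
FSPL = 32.44 + 71.5728 + 85.4776
FSPL = 189.4903 dB

189.4903 dB


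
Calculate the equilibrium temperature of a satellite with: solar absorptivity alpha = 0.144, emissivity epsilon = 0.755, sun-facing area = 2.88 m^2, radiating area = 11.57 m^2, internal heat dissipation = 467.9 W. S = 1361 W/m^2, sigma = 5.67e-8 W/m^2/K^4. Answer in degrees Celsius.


Numerator = alpha*S*A_sun + Q_int = 0.144*1361*2.88 + 467.9 = 1032.3339 W
Denominator = eps*sigma*A_rad = 0.755*5.67e-8*11.57 = 4.9529434e-07 W/K^4
T^4 = 2.0842837e+09 K^4
T = 213.6679 K = -59.4821 C

-59.4821 degrees Celsius


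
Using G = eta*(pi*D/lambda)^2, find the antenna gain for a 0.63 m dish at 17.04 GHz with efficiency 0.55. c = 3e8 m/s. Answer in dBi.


lambda = c/f = 3e8 / 1.704e+10 = 0.01760563 m
G = eta*(pi*D/lambda)^2 = 0.55*(pi*0.63/0.01760563)^2
G = 6950.8866 (linear)
G = 10*log10(6950.8866) = 38.4204 dBi

38.4204 dBi


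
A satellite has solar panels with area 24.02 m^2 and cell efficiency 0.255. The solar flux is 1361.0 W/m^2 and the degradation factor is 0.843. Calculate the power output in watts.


P = area * eta * S * degradation
P = 24.02 * 0.255 * 1361.0 * 0.843
P = 7027.4681 W

7027.4681 W


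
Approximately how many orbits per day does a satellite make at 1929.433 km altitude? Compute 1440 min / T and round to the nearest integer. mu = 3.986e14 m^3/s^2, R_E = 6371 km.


r = 8.300433e+06 m
T = 2*pi*sqrt(r^3/mu) = 7525.9676 s = 125.4328 min
revs/day = 1440 / 125.4328 = 11.4803
Rounded: 11 revolutions per day

11 revolutions per day


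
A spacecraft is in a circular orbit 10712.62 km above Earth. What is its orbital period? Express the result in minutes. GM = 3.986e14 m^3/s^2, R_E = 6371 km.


r = 17083.6200 km = 1.708362e+07 m
T = 2*pi*sqrt(r^3/mu) = 2*pi*sqrt(4.9858557e+21 / 3.986e14)
T = 22221.8942 s = 370.3649 min

370.3649 minutes


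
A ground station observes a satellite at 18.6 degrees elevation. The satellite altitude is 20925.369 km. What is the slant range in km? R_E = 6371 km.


h = 20925.369 km, el = 18.6 deg
d = -R_E*sin(el) + sqrt((R_E*sin(el))^2 + 2*R_E*h + h^2)
d = -6371.0000*sin(0.3246312) + sqrt((6371.0000*0.3189593)^2 + 2*6371.0000*20925.369 + 20925.369^2)
d = 24588.0438 km

24588.0438 km


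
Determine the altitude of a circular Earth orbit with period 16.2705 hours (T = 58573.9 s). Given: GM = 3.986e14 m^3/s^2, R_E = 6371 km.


T = 58573.9 s
r = (mu*T^2/(4*pi^2))^(1/3) = (3.986e14 * 58573.9^2 / (4*pi^2))^(1/3)
r = 3.2598325e+07 m = 32598.3246 km
alt = r - R_E = 32598.3246 - 6371 = 26227.3246 km

26227.3246 km


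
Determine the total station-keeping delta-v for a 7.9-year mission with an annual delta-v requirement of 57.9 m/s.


dV = rate * years = 57.9 * 7.9
dV = 457.4100 m/s

457.4100 m/s


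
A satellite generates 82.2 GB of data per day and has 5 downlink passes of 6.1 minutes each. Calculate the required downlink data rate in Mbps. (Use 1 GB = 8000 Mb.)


total contact time = 5 * 6.1 * 60 = 1830.0000 s
data = 82.2 GB = 657600.0000 Mb
rate = 657600.0000 / 1830.0000 = 359.3443 Mbps

359.3443 Mbps


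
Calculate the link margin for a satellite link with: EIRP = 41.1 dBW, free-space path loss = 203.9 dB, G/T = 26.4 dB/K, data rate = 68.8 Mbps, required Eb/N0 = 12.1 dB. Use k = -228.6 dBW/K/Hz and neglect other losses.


C/N0 = EIRP - FSPL + G/T - k = 41.1 - 203.9 + 26.4 - (-228.6)
C/N0 = 92.2000 dB-Hz
R_b = 68.8 Mbps = 6.88e+07 bps -> 10*log10(R_b) = 78.3759 dB-Hz
Eb/N0 = C/N0 - 10*log10(R_b) = 92.2000 - 78.3759 = 13.8241 dB
Margin = Eb/N0 - Eb/N0_req = 13.8241 - 12.1 = 1.7241 dB (link closes)

1.7241 dB


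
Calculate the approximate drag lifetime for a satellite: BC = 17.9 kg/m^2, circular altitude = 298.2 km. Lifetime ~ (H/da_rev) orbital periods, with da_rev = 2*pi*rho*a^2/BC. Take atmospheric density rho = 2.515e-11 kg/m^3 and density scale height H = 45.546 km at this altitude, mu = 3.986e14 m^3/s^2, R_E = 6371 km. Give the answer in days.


a = R_E + alt = 6669.2000 km = 6.6692e+06 m
da_rev = 2*pi*rho*a^2/BC = 2*pi*2.515e-11*(6.6692e+06)^2/17.9 = 392.656065 m per revolution
N = H/da_rev = 45546.0000 m / 392.656065 m = 115.9946 revolutions
P = 2*pi*sqrt(a^3/mu) = 5420.2814 s
lifetime = N*P = 115.9946 * 5420.2814 = 628723.6043 s = 7.2769 days

7.2769 days


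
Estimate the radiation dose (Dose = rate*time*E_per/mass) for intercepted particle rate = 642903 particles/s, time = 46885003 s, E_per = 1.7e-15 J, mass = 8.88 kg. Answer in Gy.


Total energy deposited = rate * time * E_per
  = 642903 * 46885003 * 1.7e-15 = 0.05124227 J
Dose = E_total / mass = 0.05124227 / 8.88
Dose = 0.005770525 Gy

0.0058 Gy


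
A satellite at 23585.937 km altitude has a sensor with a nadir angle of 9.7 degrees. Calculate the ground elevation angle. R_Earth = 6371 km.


r = R_E + alt = 29956.9370 km
Law of sines in the satellite / Earth-center / ground-point triangle:
  sin(nadir)/R_E = sin(90 + el)/r  =>  cos(el) = (r/R_E)*sin(nadir)
cos(el) = (29956.9370 / 6371.0000) * sin(9.7 deg) = 0.7922502
el = arccos(0.7922502) = 37.6037 deg
(Earth-central angle = 90 - nadir - el = 42.6963 deg)

37.6037 degrees


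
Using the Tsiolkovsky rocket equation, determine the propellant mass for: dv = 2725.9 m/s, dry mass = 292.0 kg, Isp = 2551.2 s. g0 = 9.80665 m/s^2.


ve = Isp * g0 = 2551.2 * 9.80665 = 25018.725480 m/s
mass ratio = exp(dv/ve) = exp(2725.9/25018.725480) = 1.11511149
m_prop = m_dry * (mr - 1) = 292.0 * (1.11511149 - 1)
m_prop = 33.6126 kg

33.6126 kg


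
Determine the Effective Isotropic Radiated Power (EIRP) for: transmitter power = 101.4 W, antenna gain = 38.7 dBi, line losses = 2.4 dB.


Pt = 101.4 W = 20.0604 dBW
EIRP = Pt_dBW + Gt - losses = 20.0604 + 38.7 - 2.4 = 56.3604 dBW

56.3604 dBW


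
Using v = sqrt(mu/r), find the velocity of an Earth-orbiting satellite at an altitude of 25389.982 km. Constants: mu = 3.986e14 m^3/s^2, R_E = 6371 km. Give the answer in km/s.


r = R_E + alt = 6371.0 + 25389.982 = 31760.9820 km = 3.1760982e+07 m
v = sqrt(mu/r) = sqrt(3.986e14 / 3.1760982e+07) = 3542.5965 m/s = 3.5426 km/s

3.5426 km/s


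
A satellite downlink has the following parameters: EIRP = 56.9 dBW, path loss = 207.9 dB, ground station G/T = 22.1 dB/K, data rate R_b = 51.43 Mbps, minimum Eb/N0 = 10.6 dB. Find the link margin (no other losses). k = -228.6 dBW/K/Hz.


C/N0 = EIRP - FSPL + G/T - k = 56.9 - 207.9 + 22.1 - (-228.6)
C/N0 = 99.7000 dB-Hz
R_b = 51.43 Mbps = 5.143e+07 bps -> 10*log10(R_b) = 77.1122 dB-Hz
Eb/N0 = C/N0 - 10*log10(R_b) = 99.7000 - 77.1122 = 22.5878 dB
Margin = Eb/N0 - Eb/N0_req = 22.5878 - 10.6 = 11.9878 dB (link closes)

11.9878 dB


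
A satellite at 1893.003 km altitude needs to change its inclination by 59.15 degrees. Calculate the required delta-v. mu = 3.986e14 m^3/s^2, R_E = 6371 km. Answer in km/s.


r = 8264.0030 km = 8.264003e+06 m
V = sqrt(mu/r) = 6945.0186 m/s
di = 59.15 deg = 1.0324 rad
dV = 2*V*sin(di/2) = 2*6945.0186*sin(0.5161811)
dV = 6855.6005 m/s = 6.8556 km/s

6.8556 km/s


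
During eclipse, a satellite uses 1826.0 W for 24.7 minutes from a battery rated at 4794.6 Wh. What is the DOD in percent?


E_used = P * t / 60 = 1826.0 * 24.7 / 60 = 751.7033 Wh
DOD = E_used / E_total * 100 = 751.7033 / 4794.6 * 100
DOD = 15.6781 %

15.6781 %


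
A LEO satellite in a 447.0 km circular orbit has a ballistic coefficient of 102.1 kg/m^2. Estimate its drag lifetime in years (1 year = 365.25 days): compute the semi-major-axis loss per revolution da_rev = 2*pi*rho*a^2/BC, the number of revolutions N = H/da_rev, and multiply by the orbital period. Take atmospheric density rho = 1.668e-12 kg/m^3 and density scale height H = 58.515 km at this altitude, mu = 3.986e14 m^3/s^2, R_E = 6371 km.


a = R_E + alt = 6818.0000 km = 6.818e+06 m
da_rev = 2*pi*rho*a^2/BC = 2*pi*1.668e-12*(6.818e+06)^2/102.1 = 4.771601 m per revolution
N = H/da_rev = 58515.0000 m / 4.771601 m = 12263.1783 revolutions
P = 2*pi*sqrt(a^3/mu) = 5602.6916 s
lifetime = N*P = 12263.1783 * 5602.6916 = 6.8706806e+07 s = 795.2177 days
years = 795.2177 / 365.25 = 2.1772 years

2.1772 years


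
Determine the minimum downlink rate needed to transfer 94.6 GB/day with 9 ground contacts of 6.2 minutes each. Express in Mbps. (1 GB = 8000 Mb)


total contact time = 9 * 6.2 * 60 = 3348.0000 s
data = 94.6 GB = 756800.0000 Mb
rate = 756800.0000 / 3348.0000 = 226.0454 Mbps

226.0454 Mbps


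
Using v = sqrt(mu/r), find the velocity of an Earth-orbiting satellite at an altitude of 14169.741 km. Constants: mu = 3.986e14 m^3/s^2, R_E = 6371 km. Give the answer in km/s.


r = R_E + alt = 6371.0 + 14169.741 = 20540.7410 km = 2.0540741e+07 m
v = sqrt(mu/r) = sqrt(3.986e14 / 2.0540741e+07) = 4405.1489 m/s = 4.4051 km/s

4.4051 km/s


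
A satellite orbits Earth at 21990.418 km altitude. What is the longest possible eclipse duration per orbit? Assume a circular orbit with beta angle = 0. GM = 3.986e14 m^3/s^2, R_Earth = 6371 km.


r = 28361.4180 km
T = 792.2311 min
Eclipse fraction = arcsin(R_E/r)/pi = arcsin(6371.0000/28361.4180)/pi
= arcsin(0.2246362)/pi = 0.07211936
Eclipse duration = 0.07211936 * 792.2311 = 57.1352 min

57.1352 minutes


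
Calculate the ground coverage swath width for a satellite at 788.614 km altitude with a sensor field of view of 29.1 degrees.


FOV = 29.1 deg = 0.5078908 rad
swath = 2 * alt * tan(FOV/2) = 2 * 788.614 * tan(0.2539454)
swath = 2 * 788.614 * 0.2595488
swath = 409.3677 km

409.3677 km


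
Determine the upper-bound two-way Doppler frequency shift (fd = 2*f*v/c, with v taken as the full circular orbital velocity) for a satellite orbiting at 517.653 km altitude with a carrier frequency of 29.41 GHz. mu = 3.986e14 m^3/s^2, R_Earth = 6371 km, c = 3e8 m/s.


r = 6.888653e+06 m
v = sqrt(mu/r) = 7606.7912 m/s (worst-case radial velocity)
f = 29.41 GHz = 2.941e+10 Hz
fd = 2*f*v/c = 2*2.941e+10*7606.7912/3.0e+08
fd = 1.4914382e+06 Hz

1.4914e+06 Hz


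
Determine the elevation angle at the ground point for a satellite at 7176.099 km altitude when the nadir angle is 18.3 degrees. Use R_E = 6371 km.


r = R_E + alt = 13547.0990 km
Law of sines in the satellite / Earth-center / ground-point triangle:
  sin(nadir)/R_E = sin(90 + el)/r  =>  cos(el) = (r/R_E)*sin(nadir)
cos(el) = (13547.0990 / 6371.0000) * sin(18.3 deg) = 0.6676639
el = arccos(0.6676639) = 48.1130 deg
(Earth-central angle = 90 - nadir - el = 23.5870 deg)

48.1130 degrees


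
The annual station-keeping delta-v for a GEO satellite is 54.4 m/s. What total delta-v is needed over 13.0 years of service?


dV = rate * years = 54.4 * 13.0
dV = 707.2000 m/s

707.2000 m/s


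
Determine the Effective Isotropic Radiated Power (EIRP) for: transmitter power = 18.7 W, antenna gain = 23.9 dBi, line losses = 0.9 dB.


Pt = 18.7 W = 12.7184 dBW
EIRP = Pt_dBW + Gt - losses = 12.7184 + 23.9 - 0.9 = 35.7184 dBW

35.7184 dBW


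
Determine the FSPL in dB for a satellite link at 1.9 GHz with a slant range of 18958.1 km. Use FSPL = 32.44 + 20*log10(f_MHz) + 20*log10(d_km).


f = 1.9 GHz = 1900.0000 MHz
d = 18958.1 km
FSPL = 32.44 + 20*log10(1900.0000) + 20*log10(18958.1)
FSPL = 32.44 + 65.5751 + 85.5559
FSPL = 183.5710 dB

183.5710 dB


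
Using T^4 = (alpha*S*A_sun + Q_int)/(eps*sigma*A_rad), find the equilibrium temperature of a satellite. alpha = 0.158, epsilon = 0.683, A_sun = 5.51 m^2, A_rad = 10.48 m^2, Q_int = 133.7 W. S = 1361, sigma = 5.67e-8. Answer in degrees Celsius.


Numerator = alpha*S*A_sun + Q_int = 0.158*1361*5.51 + 133.7 = 1318.5594 W
Denominator = eps*sigma*A_rad = 0.683*5.67e-8*10.48 = 4.0584953e-07 W/K^4
T^4 = 3.2488873e+09 K^4
T = 238.7447 K = -34.4053 C

-34.4053 degrees Celsius


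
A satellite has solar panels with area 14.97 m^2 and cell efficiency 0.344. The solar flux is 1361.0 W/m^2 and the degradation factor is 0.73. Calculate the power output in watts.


P = area * eta * S * degradation
P = 14.97 * 0.344 * 1361.0 * 0.73
P = 5116.3616 W

5116.3616 W


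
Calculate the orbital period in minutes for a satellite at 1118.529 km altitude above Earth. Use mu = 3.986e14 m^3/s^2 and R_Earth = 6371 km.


r = 7489.5290 km = 7.489529e+06 m
T = 2*pi*sqrt(r^3/mu) = 2*pi*sqrt(4.2011048e+20 / 3.986e14)
T = 6450.4941 s = 107.5082 min

107.5082 minutes


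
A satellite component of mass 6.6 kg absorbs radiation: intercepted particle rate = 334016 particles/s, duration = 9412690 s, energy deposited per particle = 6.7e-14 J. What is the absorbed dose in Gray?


Total energy deposited = rate * time * E_per
  = 334016 * 9412690 * 6.7e-14 = 0.2106473 J
Dose = E_total / mass = 0.2106473 / 6.6
Dose = 0.03191625 Gy

0.0319 Gy


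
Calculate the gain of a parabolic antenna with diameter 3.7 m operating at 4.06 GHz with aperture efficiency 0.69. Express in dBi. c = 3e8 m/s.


lambda = c/f = 3e8 / 4.06e+09 = 0.07389163 m
G = eta*(pi*D/lambda)^2 = 0.69*(pi*3.7/0.07389163)^2
G = 17075.0444 (linear)
G = 10*log10(17075.0444) = 42.3236 dBi

42.3236 dBi


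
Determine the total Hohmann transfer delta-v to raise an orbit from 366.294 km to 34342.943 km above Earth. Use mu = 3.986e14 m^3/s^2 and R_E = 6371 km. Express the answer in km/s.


r1 = 6737.2940 km = 6.737294e+06 m
r2 = 40713.9430 km = 4.0713943e+07 m
dv1 = sqrt(mu/r1)*(sqrt(2*r2/(r1+r2)) - 1) = 2384.2497 m/s
dv2 = sqrt(mu/r2)*(1 - sqrt(2*r1/(r1+r2))) = 1461.5724 m/s
total dv = |dv1| + |dv2| = 2384.2497 + 1461.5724 = 3845.8221 m/s = 3.8458 km/s

3.8458 km/s


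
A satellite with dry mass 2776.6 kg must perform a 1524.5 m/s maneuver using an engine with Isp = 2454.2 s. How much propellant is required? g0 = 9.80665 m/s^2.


ve = Isp * g0 = 2454.2 * 9.80665 = 24067.480430 m/s
mass ratio = exp(dv/ve) = exp(1524.5/24067.480430) = 1.06539192
m_prop = m_dry * (mr - 1) = 2776.6 * (1.06539192 - 1)
m_prop = 181.5672 kg

181.5672 kg


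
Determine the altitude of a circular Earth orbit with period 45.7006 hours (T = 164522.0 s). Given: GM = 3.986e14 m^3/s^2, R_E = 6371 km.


T = 164522.0 s
r = (mu*T^2/(4*pi^2))^(1/3) = (3.986e14 * 164522.0^2 / (4*pi^2))^(1/3)
r = 6.4894592e+07 m = 64894.5920 km
alt = r - R_E = 64894.5920 - 6371 = 58523.5920 km

58523.5920 km


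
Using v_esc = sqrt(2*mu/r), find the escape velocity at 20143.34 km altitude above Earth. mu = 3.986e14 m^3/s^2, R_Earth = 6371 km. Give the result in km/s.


r = 6371.0 + 20143.34 = 26514.3400 km = 2.651434e+07 m
v_esc = sqrt(2*mu/r) = sqrt(2*3.986e14 / 2.651434e+07)
v_esc = 5483.3155 m/s = 5.4833 km/s

5.4833 km/s


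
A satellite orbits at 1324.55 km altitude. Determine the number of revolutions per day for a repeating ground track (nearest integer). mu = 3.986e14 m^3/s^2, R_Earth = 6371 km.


r = 7.69555e+06 m
T = 2*pi*sqrt(r^3/mu) = 6718.4752 s = 111.9746 min
revs/day = 1440 / 111.9746 = 12.8601
Rounded: 13 revolutions per day

13 revolutions per day


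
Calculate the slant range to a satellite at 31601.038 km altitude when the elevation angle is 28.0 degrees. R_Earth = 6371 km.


h = 31601.038 km, el = 28.0 deg
d = -R_E*sin(el) + sqrt((R_E*sin(el))^2 + 2*R_E*h + h^2)
d = -6371.0000*sin(0.4886922) + sqrt((6371.0000*0.4694716)^2 + 2*6371.0000*31601.038 + 31601.038^2)
d = 34562.0542 km

34562.0542 km


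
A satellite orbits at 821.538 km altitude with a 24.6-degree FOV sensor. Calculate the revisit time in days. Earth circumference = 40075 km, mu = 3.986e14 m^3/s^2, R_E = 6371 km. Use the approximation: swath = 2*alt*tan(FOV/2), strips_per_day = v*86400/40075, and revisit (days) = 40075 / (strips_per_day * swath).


swath = 2*821.538*tan(0.2146755) = 358.2485 km
v = sqrt(mu/r) = 7444.3634 m/s = 7.4444 km/s
strips/day = v*86400/40075 = 7.4444*86400/40075 = 16.0497
coverage/day = strips * swath = 16.0497 * 358.2485 = 5749.7924 km
revisit = 40075 / 5749.7924 = 6.9698 days

6.9698 days


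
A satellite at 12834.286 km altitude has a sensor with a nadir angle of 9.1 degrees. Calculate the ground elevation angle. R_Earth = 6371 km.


r = R_E + alt = 19205.2860 km
Law of sines in the satellite / Earth-center / ground-point triangle:
  sin(nadir)/R_E = sin(90 + el)/r  =>  cos(el) = (r/R_E)*sin(nadir)
cos(el) = (19205.2860 / 6371.0000) * sin(9.1 deg) = 0.4767652
el = arccos(0.4767652) = 61.5257 deg
(Earth-central angle = 90 - nadir - el = 19.3743 deg)

61.5257 degrees


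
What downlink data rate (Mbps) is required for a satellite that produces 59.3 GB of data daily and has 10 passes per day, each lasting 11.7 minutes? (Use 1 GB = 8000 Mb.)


total contact time = 10 * 11.7 * 60 = 7020.0000 s
data = 59.3 GB = 474400.0000 Mb
rate = 474400.0000 / 7020.0000 = 67.5783 Mbps

67.5783 Mbps


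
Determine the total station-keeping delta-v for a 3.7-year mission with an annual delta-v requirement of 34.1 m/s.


dV = rate * years = 34.1 * 3.7
dV = 126.1700 m/s

126.1700 m/s


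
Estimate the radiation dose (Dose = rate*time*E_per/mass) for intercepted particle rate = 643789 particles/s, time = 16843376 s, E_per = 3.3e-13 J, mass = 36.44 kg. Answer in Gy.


Total energy deposited = rate * time * E_per
  = 643789 * 16843376 * 3.3e-13 = 3.5784 J
Dose = E_total / mass = 3.5784 / 36.44
Dose = 0.09819927 Gy

0.0982 Gy


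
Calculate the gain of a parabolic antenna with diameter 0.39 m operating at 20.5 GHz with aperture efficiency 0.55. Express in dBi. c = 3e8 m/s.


lambda = c/f = 3e8 / 2.05e+10 = 0.01463415 m
G = eta*(pi*D/lambda)^2 = 0.55*(pi*0.39/0.01463415)^2
G = 3855.2883 (linear)
G = 10*log10(3855.2883) = 35.8606 dBi

35.8606 dBi


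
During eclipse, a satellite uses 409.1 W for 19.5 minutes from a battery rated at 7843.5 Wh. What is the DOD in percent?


E_used = P * t / 60 = 409.1 * 19.5 / 60 = 132.9575 Wh
DOD = E_used / E_total * 100 = 132.9575 / 7843.5 * 100
DOD = 1.6951 %

1.6951 %


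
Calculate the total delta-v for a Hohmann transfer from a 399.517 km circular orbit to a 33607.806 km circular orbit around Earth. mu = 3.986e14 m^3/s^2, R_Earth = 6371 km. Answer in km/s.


r1 = 6770.5170 km = 6.770517e+06 m
r2 = 39978.8060 km = 3.9978806e+07 m
dv1 = sqrt(mu/r1)*(sqrt(2*r2/(r1+r2)) - 1) = 2361.7299 m/s
dv2 = sqrt(mu/r2)*(1 - sqrt(2*r1/(r1+r2))) = 1458.1896 m/s
total dv = |dv1| + |dv2| = 2361.7299 + 1458.1896 = 3819.9195 m/s = 3.8199 km/s

3.8199 km/s


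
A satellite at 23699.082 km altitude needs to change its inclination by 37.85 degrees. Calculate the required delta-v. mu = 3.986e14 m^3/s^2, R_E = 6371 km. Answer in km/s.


r = 30070.0820 km = 3.0070082e+07 m
V = sqrt(mu/r) = 3640.8379 m/s
di = 37.85 deg = 0.6606071 rad
dV = 2*V*sin(di/2) = 2*3640.8379*sin(0.3303036)
dV = 2361.6673 m/s = 2.3617 km/s

2.3617 km/s


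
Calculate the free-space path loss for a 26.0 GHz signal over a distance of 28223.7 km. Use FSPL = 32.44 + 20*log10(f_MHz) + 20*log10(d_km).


f = 26.0 GHz = 26000.0000 MHz
d = 28223.7 km
FSPL = 32.44 + 20*log10(26000.0000) + 20*log10(28223.7)
FSPL = 32.44 + 88.2995 + 89.0123
FSPL = 209.7517 dB

209.7517 dB


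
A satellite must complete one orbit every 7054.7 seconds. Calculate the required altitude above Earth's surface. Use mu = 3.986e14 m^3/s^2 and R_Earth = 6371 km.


T = 7054.7 s
r = (mu*T^2/(4*pi^2))^(1/3) = (3.986e14 * 7054.7^2 / (4*pi^2))^(1/3)
r = 7.950203e+06 m = 7950.2030 km
alt = r - R_E = 7950.2030 - 6371 = 1579.2030 km

1579.2030 km


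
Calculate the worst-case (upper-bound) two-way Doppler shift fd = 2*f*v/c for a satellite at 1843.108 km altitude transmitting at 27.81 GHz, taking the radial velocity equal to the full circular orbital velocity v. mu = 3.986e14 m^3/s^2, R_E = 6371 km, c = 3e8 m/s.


r = 8.214108e+06 m
v = sqrt(mu/r) = 6966.0798 m/s (worst-case radial velocity)
f = 27.81 GHz = 2.781e+10 Hz
fd = 2*f*v/c = 2*2.781e+10*6966.0798/3.0e+08
fd = 1.2915112e+06 Hz

1.2915e+06 Hz


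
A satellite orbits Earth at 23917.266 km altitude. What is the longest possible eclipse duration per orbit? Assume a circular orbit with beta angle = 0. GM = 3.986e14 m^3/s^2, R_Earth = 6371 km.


r = 30288.2660 km
T = 874.3224 min
Eclipse fraction = arcsin(R_E/r)/pi = arcsin(6371.0000/30288.2660)/pi
= arcsin(0.2103455)/pi = 0.06745889
Eclipse duration = 0.06745889 * 874.3224 = 58.9808 min

58.9808 minutes


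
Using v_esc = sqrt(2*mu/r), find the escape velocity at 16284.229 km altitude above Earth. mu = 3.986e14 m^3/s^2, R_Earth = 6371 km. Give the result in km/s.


r = 6371.0 + 16284.229 = 22655.2290 km = 2.2655229e+07 m
v_esc = sqrt(2*mu/r) = sqrt(2*3.986e14 / 2.2655229e+07)
v_esc = 5931.9764 m/s = 5.9320 km/s

5.9320 km/s


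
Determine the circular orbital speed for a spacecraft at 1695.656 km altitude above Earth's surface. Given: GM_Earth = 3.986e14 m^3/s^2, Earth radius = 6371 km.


r = R_E + alt = 6371.0 + 1695.656 = 8066.6560 km = 8.066656e+06 m
v = sqrt(mu/r) = sqrt(3.986e14 / 8.066656e+06) = 7029.4586 m/s = 7.0295 km/s

7.0295 km/s


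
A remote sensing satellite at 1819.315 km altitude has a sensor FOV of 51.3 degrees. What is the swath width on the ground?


FOV = 51.3 deg = 0.8953539 rad
swath = 2 * alt * tan(FOV/2) = 2 * 1819.315 * tan(0.447677)
swath = 2 * 1819.315 * 0.4801932
swath = 1747.2452 km

1747.2452 km


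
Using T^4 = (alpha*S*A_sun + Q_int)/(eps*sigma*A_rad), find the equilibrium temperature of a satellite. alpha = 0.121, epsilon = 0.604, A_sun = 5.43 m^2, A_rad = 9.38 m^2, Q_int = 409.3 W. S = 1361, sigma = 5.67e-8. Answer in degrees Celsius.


Numerator = alpha*S*A_sun + Q_int = 0.121*1361*5.43 + 409.3 = 1303.5178 W
Denominator = eps*sigma*A_rad = 0.604*5.67e-8*9.38 = 3.2123498e-07 W/K^4
T^4 = 4.0578327e+09 K^4
T = 252.3908 K = -20.7592 C

-20.7592 degrees Celsius


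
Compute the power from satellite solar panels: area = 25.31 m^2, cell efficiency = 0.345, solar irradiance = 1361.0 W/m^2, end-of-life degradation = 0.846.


P = area * eta * S * degradation
P = 25.31 * 0.345 * 1361.0 * 0.846
P = 10054.0196 W

10054.0196 W


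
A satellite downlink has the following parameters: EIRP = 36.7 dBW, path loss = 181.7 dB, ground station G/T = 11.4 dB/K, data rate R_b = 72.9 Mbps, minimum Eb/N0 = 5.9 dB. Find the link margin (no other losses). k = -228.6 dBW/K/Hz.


C/N0 = EIRP - FSPL + G/T - k = 36.7 - 181.7 + 11.4 - (-228.6)
C/N0 = 95.0000 dB-Hz
R_b = 72.9 Mbps = 7.29e+07 bps -> 10*log10(R_b) = 78.6273 dB-Hz
Eb/N0 = C/N0 - 10*log10(R_b) = 95.0000 - 78.6273 = 16.3727 dB
Margin = Eb/N0 - Eb/N0_req = 16.3727 - 5.9 = 10.4727 dB (link closes)

10.4727 dB


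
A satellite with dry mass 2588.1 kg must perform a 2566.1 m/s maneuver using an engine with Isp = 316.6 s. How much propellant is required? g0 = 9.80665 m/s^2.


ve = Isp * g0 = 316.6 * 9.80665 = 3104.785390 m/s
mass ratio = exp(dv/ve) = exp(2566.1/3104.785390) = 2.28530238
m_prop = m_dry * (mr - 1) = 2588.1 * (2.28530238 - 1)
m_prop = 3326.4911 kg

3326.4911 kg


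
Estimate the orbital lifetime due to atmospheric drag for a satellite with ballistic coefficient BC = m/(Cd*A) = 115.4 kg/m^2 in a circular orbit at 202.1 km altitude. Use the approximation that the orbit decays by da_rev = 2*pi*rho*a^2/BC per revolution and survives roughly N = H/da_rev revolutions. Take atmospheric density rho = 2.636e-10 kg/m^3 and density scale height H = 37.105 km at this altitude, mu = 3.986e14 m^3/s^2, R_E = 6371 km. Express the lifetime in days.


a = R_E + alt = 6573.1000 km = 6.5731e+06 m
da_rev = 2*pi*rho*a^2/BC = 2*pi*2.636e-10*(6.5731e+06)^2/115.4 = 620.097449 m per revolution
N = H/da_rev = 37105.0000 m / 620.097449 m = 59.8374 revolutions
P = 2*pi*sqrt(a^3/mu) = 5303.5489 s
lifetime = N*P = 59.8374 * 5303.5489 = 317350.4160 s = 3.6730 days

3.6730 days


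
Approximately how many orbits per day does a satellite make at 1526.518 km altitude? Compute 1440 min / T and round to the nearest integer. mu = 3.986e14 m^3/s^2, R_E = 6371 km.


r = 7.897518e+06 m
T = 2*pi*sqrt(r^3/mu) = 6984.6904 s = 116.4115 min
revs/day = 1440 / 116.4115 = 12.3699
Rounded: 12 revolutions per day

12 revolutions per day


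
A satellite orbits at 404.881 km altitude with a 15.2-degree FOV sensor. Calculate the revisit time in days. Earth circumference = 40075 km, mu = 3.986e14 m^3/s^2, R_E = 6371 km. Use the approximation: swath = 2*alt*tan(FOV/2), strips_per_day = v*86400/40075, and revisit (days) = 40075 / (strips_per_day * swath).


swath = 2*404.881*tan(0.132645) = 108.0453 km
v = sqrt(mu/r) = 7669.8304 m/s = 7.6698 km/s
strips/day = v*86400/40075 = 7.6698*86400/40075 = 16.5358
coverage/day = strips * swath = 16.5358 * 108.0453 = 1786.6189 km
revisit = 40075 / 1786.6189 = 22.4306 days

22.4306 days


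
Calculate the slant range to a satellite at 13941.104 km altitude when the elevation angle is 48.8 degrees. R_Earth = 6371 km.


h = 13941.104 km, el = 48.8 deg
d = -R_E*sin(el) + sqrt((R_E*sin(el))^2 + 2*R_E*h + h^2)
d = -6371.0000*sin(0.8517207) + sqrt((6371.0000*0.7524149)^2 + 2*6371.0000*13941.104 + 13941.104^2)
d = 15080.2386 km

15080.2386 km


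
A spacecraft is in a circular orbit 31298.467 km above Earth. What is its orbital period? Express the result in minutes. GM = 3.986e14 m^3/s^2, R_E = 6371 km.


r = 37669.4670 km = 3.7669467e+07 m
T = 2*pi*sqrt(r^3/mu) = 2*pi*sqrt(5.345255e+22 / 3.986e14)
T = 72760.4597 s = 1212.6743 min

1212.6743 minutes
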